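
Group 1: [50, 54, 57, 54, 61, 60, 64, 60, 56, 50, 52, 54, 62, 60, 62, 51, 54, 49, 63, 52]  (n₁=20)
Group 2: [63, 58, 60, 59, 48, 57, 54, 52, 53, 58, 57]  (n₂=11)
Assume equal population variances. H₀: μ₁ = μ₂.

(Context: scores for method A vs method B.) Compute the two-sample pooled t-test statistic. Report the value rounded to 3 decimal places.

x̄₁=56.250, s₁=4.876, n₁=20
x̄₂=56.273, s₂=4.197, n₂=11
s_p² = [19·4.876² + 10·4.197²]/29 = 21.6528
SE = √(s_p²·(1/20+1/11)) = 1.7467
t = (56.250−56.273)/1.7467 = -0.0130
df = 29

test statistic = -0.013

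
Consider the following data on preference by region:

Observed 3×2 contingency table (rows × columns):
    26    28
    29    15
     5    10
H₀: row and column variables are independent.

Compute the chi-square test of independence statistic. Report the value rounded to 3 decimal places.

Row totals [54, 44, 15], col totals [60, 53], n=113
χ² = (26−28.67)²/28.67 + (28−25.33)²/25.33 + (29−23.36)²/23.36 + (15−20.64)²/20.64 + (5−7.96)²/7.96 + (10−7.04)²/7.04 = 5.7839
df = 2

test statistic = 5.784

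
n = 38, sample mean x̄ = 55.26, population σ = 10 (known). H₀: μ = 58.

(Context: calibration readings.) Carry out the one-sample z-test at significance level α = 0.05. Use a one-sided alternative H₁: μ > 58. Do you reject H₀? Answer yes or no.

SE = σ/√n = 10/√38 = 1.6222
z = (x̄−μ₀)/SE = (55.26−58)/1.6222 = -1.6890
p-value (one-sided, H₁ greater) = 0.95440
At α=0.05: p ≥ α → fail to reject H₀

reject H₀: no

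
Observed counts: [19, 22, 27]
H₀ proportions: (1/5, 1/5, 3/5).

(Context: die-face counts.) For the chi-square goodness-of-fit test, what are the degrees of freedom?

df = k − 1 = 3 − 1 = 2

degrees of freedom = 2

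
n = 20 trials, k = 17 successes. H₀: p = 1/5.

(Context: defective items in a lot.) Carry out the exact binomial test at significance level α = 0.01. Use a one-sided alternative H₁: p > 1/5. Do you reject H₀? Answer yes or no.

Exact binomial: n=20, k=17, p₀=1/5=0.2000
P(X≥17) from Σ C(n,i)·p₀^i·(1−p₀)^(n−i)
p-value (one-sided, H₁ greater) = 0.00000
At α=0.01: p < α → reject H₀

reject H₀: yes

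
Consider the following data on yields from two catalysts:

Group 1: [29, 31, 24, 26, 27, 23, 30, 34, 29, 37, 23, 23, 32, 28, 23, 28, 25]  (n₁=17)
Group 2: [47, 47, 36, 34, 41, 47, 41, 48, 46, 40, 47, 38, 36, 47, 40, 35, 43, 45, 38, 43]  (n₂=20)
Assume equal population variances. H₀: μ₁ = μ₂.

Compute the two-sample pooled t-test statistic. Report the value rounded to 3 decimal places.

x̄₁=27.765, s₁=4.161, n₁=17
x̄₂=41.950, s₂=4.673, n₂=20
s_p² = [16·4.161² + 19·4.673²]/35 = 19.7717
SE = √(s_p²·(1/17+1/20)) = 1.4668
t = (27.765−41.950)/1.4668 = -9.6706
df = 35

test statistic = -9.671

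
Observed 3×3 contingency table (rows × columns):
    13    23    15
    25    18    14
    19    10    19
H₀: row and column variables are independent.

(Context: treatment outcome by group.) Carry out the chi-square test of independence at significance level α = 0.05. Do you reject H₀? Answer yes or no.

reject H₀: no

Row totals [51, 57, 48], col totals [57, 51, 48], n=156
χ² = (13−18.63)²/18.63 + (23−16.67)²/16.67 + (15−15.69)²/15.69 + (25−20.83)²/20.83 + (18−18.63)²/18.63 + (14−17.54)²/17.54 + (19−17.54)²/17.54 + (10−15.69)²/15.69 + (19−14.77)²/14.77 = 9.1054
df = 4
p-value (upper-tail) = 0.05852
At α=0.05: p ≥ α → fail to reject H₀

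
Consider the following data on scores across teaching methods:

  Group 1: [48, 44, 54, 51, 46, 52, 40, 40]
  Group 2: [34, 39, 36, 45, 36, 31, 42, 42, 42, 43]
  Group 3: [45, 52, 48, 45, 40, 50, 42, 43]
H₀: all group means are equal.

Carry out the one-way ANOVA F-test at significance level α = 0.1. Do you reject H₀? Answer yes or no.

reject H₀: yes

Group means [46.88, 39.00, 45.62], grand mean 43.462
SSB = Σnᵢ(x̄ᵢ−x̄)² = 329.712; SSW = ΣΣ(x−x̄ᵢ)² = 502.750
MSB = 329.712/2 = 164.8558; MSW = 502.750/23 = 21.8587
F = MSB/MSW = 7.5419
df = (2, 23)
p-value (upper-tail) = 0.00303
At α=0.1: p < α → reject H₀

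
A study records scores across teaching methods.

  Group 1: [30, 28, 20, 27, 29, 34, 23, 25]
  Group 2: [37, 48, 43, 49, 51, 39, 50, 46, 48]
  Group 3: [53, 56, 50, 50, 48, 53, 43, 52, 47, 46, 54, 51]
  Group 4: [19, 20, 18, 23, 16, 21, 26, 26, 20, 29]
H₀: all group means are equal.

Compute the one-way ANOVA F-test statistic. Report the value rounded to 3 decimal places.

Group means [27.00, 45.67, 50.25, 21.80], grand mean 37.128
SSB = Σnᵢ(x̄ᵢ−x̄)² = 5892.509; SSW = ΣΣ(x−x̄ᵢ)² = 631.850
MSB = 5892.509/3 = 1964.1697; MSW = 631.850/35 = 18.0529
F = MSB/MSW = 108.8010
df = (3, 35)

test statistic = 108.801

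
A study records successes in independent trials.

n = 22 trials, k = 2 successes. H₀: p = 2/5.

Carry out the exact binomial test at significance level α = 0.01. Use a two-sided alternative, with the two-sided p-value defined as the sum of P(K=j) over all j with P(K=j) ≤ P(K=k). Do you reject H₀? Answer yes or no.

reject H₀: yes

Exact binomial: n=22, k=2, p₀=2/5=0.4000
P(X=j) = C(n,j)·p₀^j·(1−p₀)^(n−j); p = Σ P(X=j) over j with P(X=j) ≤ P(X=2)
p-value (two-sided) = 0.00198
At α=0.01: p < α → reject H₀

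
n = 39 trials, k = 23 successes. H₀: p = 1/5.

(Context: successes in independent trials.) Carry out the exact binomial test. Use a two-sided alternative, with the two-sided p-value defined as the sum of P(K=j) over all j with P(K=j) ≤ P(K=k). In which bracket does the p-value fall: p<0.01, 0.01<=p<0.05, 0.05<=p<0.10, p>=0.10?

Exact binomial: n=39, k=23, p₀=1/5=0.2000
P(X=j) = C(n,j)·p₀^j·(1−p₀)^(n−j); p = Σ P(X=j) over j with P(X=j) ≤ P(X=23)
p-value (two-sided) = 0.00000
→ bracket: p<0.01

p-value bracket: p<0.01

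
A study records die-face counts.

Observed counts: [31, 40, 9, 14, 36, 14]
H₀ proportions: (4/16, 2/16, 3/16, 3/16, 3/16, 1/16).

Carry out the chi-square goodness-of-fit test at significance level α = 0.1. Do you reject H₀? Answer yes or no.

n = 144; E_i = n·p_i = [36.00, 18.00, 27.00, 27.00, 27.00, 9.00]
χ² = (31−36.00)²/36.00 + (40−18.00)²/18.00 + (9−27.00)²/27.00 + (14−27.00)²/27.00 + (36−27.00)²/27.00 + (14−9.00)²/9.00 = 51.6204
df = 5
p-value (upper-tail) = 0.00000
At α=0.1: p < α → reject H₀

reject H₀: yes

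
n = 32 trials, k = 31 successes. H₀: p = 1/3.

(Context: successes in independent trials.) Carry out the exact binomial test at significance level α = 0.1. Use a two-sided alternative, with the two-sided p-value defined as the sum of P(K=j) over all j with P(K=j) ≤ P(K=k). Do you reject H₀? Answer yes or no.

Exact binomial: n=32, k=31, p₀=1/3=0.3333
P(X=j) = C(n,j)·p₀^j·(1−p₀)^(n−j); p = Σ P(X=j) over j with P(X=j) ≤ P(X=31)
p-value (two-sided) = 0.00000
At α=0.1: p < α → reject H₀

reject H₀: yes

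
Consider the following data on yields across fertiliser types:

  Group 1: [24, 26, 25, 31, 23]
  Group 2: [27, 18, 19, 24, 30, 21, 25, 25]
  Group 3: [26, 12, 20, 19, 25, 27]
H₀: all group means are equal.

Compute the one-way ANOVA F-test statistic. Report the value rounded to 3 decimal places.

Group means [25.80, 23.62, 21.50], grand mean 23.526
SSB = Σnᵢ(x̄ᵢ−x̄)² = 50.562; SSW = ΣΣ(x−x̄ᵢ)² = 316.175
MSB = 50.562/2 = 25.2809; MSW = 316.175/16 = 19.7609
F = MSB/MSW = 1.2793
df = (2, 16)

test statistic = 1.279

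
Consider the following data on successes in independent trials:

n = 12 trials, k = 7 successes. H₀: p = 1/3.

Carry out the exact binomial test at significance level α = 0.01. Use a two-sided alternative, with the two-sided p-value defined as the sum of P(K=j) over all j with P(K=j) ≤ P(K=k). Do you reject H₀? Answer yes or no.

reject H₀: no

Exact binomial: n=12, k=7, p₀=1/3=0.3333
P(X=j) = C(n,j)·p₀^j·(1−p₀)^(n−j); p = Σ P(X=j) over j with P(X=j) ≤ P(X=7)
p-value (two-sided) = 0.12040
At α=0.01: p ≥ α → fail to reject H₀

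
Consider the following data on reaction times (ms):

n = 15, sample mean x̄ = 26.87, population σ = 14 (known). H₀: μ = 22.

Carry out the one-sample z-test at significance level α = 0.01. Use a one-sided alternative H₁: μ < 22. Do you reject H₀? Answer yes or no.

SE = σ/√n = 14/√15 = 3.6148
z = (x̄−μ₀)/SE = (26.87−22)/3.6148 = 1.3472
p-value (one-sided, H₁ less) = 0.91105
At α=0.01: p ≥ α → fail to reject H₀

reject H₀: no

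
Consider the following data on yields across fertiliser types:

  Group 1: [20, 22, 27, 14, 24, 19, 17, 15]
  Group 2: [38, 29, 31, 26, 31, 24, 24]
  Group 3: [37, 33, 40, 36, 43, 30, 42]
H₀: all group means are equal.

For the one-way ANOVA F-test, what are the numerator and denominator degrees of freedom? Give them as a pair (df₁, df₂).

degrees of freedom = [2, 19]

k = 3 groups, N = 22 total
df = (k−1, N−k) = (3−1, 22−3) = (2, 19)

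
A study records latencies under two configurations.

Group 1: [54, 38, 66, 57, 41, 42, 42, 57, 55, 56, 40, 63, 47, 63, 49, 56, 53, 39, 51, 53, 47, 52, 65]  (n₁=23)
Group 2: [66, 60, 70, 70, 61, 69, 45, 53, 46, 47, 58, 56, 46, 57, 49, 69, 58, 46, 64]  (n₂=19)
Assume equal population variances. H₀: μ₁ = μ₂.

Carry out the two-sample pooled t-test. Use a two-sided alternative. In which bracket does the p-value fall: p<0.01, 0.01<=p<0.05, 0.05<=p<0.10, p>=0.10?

x̄₁=51.565, s₁=8.500, n₁=23
x̄₂=57.368, s₂=9.032, n₂=19
s_p² = [22·8.500² + 18·9.032²]/40 = 76.4518
SE = √(s_p²·(1/23+1/19)) = 2.7107
t = (51.565−57.368)/2.7107 = -2.1409
df = 40
p-value (two-sided) = 0.03843
→ bracket: 0.01<=p<0.05

p-value bracket: 0.01<=p<0.05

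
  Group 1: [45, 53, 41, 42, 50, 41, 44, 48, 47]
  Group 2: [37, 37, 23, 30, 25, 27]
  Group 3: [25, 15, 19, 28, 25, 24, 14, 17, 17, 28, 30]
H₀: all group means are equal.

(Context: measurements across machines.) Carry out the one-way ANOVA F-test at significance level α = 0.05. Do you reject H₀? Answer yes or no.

Group means [45.67, 29.83, 22.00], grand mean 32.000
SSB = Σnᵢ(x̄ᵢ−x̄)² = 2809.167; SSW = ΣΣ(x−x̄ᵢ)² = 650.833
MSB = 2809.167/2 = 1404.5833; MSW = 650.833/23 = 28.2971
F = MSB/MSW = 49.6370
df = (2, 23)
p-value (upper-tail) = 0.00000
At α=0.05: p < α → reject H₀

reject H₀: yes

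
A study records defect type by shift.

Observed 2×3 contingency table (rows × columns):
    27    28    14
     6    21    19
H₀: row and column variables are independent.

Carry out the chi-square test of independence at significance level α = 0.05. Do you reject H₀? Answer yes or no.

Row totals [69, 46], col totals [33, 49, 33], n=115
χ² = (27−19.80)²/19.80 + (28−29.40)²/29.40 + (14−19.80)²/19.80 + (6−13.20)²/13.20 + (21−19.60)²/19.60 + (19−13.20)²/13.20 = 10.9596
df = 2
p-value (upper-tail) = 0.00417
At α=0.05: p < α → reject H₀

reject H₀: yes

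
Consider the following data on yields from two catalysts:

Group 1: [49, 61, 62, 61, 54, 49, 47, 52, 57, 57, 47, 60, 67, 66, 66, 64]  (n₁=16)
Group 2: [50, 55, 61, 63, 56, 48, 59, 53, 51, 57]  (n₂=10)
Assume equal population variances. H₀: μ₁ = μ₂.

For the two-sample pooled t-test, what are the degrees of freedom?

df = n₁ + n₂ − 2 = 16 + 10 − 2 = 24

degrees of freedom = 24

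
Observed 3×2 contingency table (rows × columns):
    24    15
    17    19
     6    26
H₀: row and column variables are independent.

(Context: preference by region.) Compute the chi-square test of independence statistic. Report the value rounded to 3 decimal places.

test statistic = 13.305

Row totals [39, 36, 32], col totals [47, 60], n=107
χ² = (24−17.13)²/17.13 + (15−21.87)²/21.87 + (17−15.81)²/15.81 + (19−20.19)²/20.19 + (6−14.06)²/14.06 + (26−17.94)²/17.94 = 13.3050
df = 2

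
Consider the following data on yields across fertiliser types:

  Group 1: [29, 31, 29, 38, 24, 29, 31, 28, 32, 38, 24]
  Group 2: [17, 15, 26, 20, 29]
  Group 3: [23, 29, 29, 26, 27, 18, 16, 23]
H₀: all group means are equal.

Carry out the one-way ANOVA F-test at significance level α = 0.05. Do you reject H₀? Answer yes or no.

reject H₀: yes

Group means [30.27, 21.40, 23.88], grand mean 26.292
SSB = Σnᵢ(x̄ᵢ−x̄)² = 340.702; SSW = ΣΣ(x−x̄ᵢ)² = 518.257
MSB = 340.702/2 = 170.3508; MSW = 518.257/21 = 24.6789
F = MSB/MSW = 6.9027
df = (2, 21)
p-value (upper-tail) = 0.00497
At α=0.05: p < α → reject H₀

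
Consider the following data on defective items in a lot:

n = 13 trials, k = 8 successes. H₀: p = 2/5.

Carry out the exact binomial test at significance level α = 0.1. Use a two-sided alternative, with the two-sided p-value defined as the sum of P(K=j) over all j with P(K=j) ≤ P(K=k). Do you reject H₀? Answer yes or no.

Exact binomial: n=13, k=8, p₀=2/5=0.4000
P(X=j) = C(n,j)·p₀^j·(1−p₀)^(n−j); p = Σ P(X=j) over j with P(X=j) ≤ P(X=8)
p-value (two-sided) = 0.15557
At α=0.1: p ≥ α → fail to reject H₀

reject H₀: no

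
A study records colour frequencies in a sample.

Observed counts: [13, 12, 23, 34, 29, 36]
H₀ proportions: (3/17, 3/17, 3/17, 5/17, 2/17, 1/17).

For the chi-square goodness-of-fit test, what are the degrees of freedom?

df = k − 1 = 6 − 1 = 5

degrees of freedom = 5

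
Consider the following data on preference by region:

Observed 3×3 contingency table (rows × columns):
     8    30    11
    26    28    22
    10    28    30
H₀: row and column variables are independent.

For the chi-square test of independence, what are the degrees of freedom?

degrees of freedom = 4

df = (r−1)(c−1) = (3−1)·(3−1) = 4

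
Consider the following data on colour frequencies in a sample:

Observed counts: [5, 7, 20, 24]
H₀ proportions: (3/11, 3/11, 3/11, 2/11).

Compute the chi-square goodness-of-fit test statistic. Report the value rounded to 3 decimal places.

n = 56; E_i = n·p_i = [15.27, 15.27, 15.27, 10.18]
χ² = (5−15.27)²/15.27 + (7−15.27)²/15.27 + (20−15.27)²/15.27 + (24−10.18)²/10.18 = 31.6071
df = 3

test statistic = 31.607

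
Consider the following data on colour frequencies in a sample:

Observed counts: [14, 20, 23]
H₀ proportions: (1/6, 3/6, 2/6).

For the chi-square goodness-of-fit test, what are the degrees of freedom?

df = k − 1 = 3 − 1 = 2

degrees of freedom = 2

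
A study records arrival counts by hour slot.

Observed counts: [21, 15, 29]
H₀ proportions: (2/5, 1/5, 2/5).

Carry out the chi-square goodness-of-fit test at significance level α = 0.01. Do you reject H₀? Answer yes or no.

n = 65; E_i = n·p_i = [26.00, 13.00, 26.00]
χ² = (21−26.00)²/26.00 + (15−13.00)²/13.00 + (29−26.00)²/26.00 = 1.6154
df = 2
p-value (upper-tail) = 0.44589
At α=0.01: p ≥ α → fail to reject H₀

reject H₀: no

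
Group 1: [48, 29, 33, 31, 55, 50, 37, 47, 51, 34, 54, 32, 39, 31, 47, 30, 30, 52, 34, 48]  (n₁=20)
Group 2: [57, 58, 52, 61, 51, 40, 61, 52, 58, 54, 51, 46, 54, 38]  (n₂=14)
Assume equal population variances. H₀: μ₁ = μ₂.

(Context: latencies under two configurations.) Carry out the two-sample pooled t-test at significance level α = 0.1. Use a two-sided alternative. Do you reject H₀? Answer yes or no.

x̄₁=40.600, s₁=9.411, n₁=20
x̄₂=52.357, s₂=7.034, n₂=14
s_p² = [19·9.411² + 13·7.034²]/32 = 72.6879
SE = √(s_p²·(1/20+1/14)) = 2.9709
t = (40.600−52.357)/2.9709 = -3.9574
df = 32
p-value (two-sided) = 0.00039
At α=0.1: p < α → reject H₀

reject H₀: yes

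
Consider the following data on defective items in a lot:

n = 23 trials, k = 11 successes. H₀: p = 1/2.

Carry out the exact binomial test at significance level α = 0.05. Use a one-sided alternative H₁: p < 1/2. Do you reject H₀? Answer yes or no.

Exact binomial: n=23, k=11, p₀=1/2=0.5000
P(X≤11) from Σ C(n,i)·p₀^i·(1−p₀)^(n−i)
p-value (one-sided, H₁ less) = 0.50000
At α=0.05: p ≥ α → fail to reject H₀

reject H₀: no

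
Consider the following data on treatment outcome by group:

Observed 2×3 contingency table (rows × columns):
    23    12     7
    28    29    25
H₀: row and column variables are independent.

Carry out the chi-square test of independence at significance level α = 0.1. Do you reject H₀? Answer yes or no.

Row totals [42, 82], col totals [51, 41, 32], n=124
χ² = (23−17.27)²/17.27 + (12−13.89)²/13.89 + (7−10.84)²/10.84 + (28−33.73)²/33.73 + (29−27.11)²/27.11 + (25−21.16)²/21.16 = 5.3137
df = 2
p-value (upper-tail) = 0.07017
At α=0.1: p < α → reject H₀

reject H₀: yes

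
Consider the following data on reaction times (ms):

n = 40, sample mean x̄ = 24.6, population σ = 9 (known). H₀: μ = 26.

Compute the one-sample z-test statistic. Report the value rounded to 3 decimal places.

test statistic = -0.984

SE = σ/√n = 9/√40 = 1.4230
z = (x̄−μ₀)/SE = (24.6−26)/1.4230 = -0.9838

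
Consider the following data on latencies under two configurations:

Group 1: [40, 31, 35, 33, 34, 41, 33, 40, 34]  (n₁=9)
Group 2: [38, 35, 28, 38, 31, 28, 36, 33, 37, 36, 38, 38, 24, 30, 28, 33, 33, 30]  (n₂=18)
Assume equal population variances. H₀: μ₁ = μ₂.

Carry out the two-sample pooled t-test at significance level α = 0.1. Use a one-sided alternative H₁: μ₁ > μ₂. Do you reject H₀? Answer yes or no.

x̄₁=35.667, s₁=3.674, n₁=9
x̄₂=33.000, s₂=4.311, n₂=18
s_p² = [8·3.674² + 17·4.311²]/25 = 16.9600
SE = √(s_p²·(1/9+1/18)) = 1.6813
t = (35.667−33.000)/1.6813 = 1.5861
df = 25
p-value (one-sided, H₁ greater) = 0.06264
At α=0.1: p < α → reject H₀

reject H₀: yes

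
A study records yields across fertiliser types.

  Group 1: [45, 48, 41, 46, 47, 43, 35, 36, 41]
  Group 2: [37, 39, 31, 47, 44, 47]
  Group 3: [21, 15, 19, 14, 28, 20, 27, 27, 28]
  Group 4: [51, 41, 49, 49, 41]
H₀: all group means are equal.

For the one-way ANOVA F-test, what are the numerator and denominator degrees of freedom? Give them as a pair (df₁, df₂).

degrees of freedom = [3, 25]

k = 4 groups, N = 29 total
df = (k−1, N−k) = (4−1, 29−4) = (3, 25)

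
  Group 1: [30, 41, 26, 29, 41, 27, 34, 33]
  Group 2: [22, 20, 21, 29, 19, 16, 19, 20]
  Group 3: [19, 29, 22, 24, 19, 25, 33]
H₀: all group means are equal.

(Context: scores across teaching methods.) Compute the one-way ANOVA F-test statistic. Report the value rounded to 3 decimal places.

Group means [32.62, 20.75, 24.43], grand mean 26.000
SSB = Σnᵢ(x̄ᵢ−x̄)² = 588.911; SSW = ΣΣ(x−x̄ᵢ)² = 497.089
MSB = 588.911/2 = 294.4554; MSW = 497.089/20 = 24.8545
F = MSB/MSW = 11.8472
df = (2, 20)

test statistic = 11.847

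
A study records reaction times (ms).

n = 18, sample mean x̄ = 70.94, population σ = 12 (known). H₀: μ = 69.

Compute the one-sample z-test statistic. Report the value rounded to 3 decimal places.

test statistic = 0.686

SE = σ/√n = 12/√18 = 2.8284
z = (x̄−μ₀)/SE = (70.94−69)/2.8284 = 0.6859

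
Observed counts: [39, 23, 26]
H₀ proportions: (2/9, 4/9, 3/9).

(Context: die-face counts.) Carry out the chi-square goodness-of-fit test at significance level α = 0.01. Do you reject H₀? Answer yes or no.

n = 88; E_i = n·p_i = [19.56, 39.11, 29.33]
χ² = (39−19.56)²/19.56 + (23−39.11)²/39.11 + (26−29.33)²/29.33 = 26.3494
df = 2
p-value (upper-tail) = 0.00000
At α=0.01: p < α → reject H₀

reject H₀: yes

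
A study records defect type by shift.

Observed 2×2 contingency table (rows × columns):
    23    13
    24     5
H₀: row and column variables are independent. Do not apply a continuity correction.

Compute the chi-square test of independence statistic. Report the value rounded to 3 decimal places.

test statistic = 2.856

Row totals [36, 29], col totals [47, 18], n=65
χ² = (23−26.03)²/26.03 + (13−9.97)²/9.97 + (24−20.97)²/20.97 + (5−8.03)²/8.03 = 2.8561
df = 1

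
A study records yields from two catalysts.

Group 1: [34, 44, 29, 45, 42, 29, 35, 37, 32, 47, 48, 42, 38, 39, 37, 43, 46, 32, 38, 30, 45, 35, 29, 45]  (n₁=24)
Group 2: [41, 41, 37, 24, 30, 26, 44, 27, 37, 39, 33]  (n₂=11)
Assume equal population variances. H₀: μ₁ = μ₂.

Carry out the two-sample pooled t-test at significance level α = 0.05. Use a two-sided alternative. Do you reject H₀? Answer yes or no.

reject H₀: no

x̄₁=38.375, s₁=6.247, n₁=24
x̄₂=34.455, s₂=6.846, n₂=11
s_p² = [23·6.247² + 10·6.846²]/33 = 41.4046
SE = √(s_p²·(1/24+1/11)) = 2.3429
t = (38.375−34.455)/2.3429 = 1.6733
df = 33
p-value (two-sided) = 0.10372
At α=0.05: p ≥ α → fail to reject H₀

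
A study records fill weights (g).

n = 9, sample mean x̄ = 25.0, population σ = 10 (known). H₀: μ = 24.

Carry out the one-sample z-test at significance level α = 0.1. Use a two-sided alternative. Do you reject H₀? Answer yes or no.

SE = σ/√n = 10/√9 = 3.3333
z = (x̄−μ₀)/SE = (25.0−24)/3.3333 = 0.3000
p-value (two-sided) = 0.76418
At α=0.1: p ≥ α → fail to reject H₀

reject H₀: no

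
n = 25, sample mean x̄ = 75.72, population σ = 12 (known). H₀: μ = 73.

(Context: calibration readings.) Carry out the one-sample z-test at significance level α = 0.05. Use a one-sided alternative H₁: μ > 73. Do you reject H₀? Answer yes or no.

reject H₀: no

SE = σ/√n = 12/√25 = 2.4000
z = (x̄−μ₀)/SE = (75.72−73)/2.4000 = 1.1333
p-value (one-sided, H₁ greater) = 0.12854
At α=0.05: p ≥ α → fail to reject H₀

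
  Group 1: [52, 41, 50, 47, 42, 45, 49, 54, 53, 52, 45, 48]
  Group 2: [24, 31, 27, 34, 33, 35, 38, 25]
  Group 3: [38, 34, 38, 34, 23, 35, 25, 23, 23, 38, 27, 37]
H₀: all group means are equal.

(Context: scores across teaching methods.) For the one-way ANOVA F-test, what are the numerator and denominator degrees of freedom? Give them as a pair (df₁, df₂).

degrees of freedom = [2, 29]

k = 3 groups, N = 32 total
df = (k−1, N−k) = (3−1, 32−3) = (2, 29)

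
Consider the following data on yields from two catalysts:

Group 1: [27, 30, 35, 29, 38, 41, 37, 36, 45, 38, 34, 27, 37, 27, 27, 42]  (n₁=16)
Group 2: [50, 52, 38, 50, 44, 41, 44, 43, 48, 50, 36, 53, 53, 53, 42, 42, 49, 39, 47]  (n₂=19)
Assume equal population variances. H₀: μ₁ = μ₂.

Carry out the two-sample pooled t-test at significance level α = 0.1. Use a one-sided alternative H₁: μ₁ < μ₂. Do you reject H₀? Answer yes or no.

x̄₁=34.375, s₁=5.909, n₁=16
x̄₂=46.000, s₂=5.437, n₂=19
s_p² = [15·5.909² + 18·5.437²]/33 = 31.9924
SE = √(s_p²·(1/16+1/19)) = 1.9192
t = (34.375−46.000)/1.9192 = -6.0572
df = 33
p-value (one-sided, H₁ less) = 0.00000
At α=0.1: p < α → reject H₀

reject H₀: yes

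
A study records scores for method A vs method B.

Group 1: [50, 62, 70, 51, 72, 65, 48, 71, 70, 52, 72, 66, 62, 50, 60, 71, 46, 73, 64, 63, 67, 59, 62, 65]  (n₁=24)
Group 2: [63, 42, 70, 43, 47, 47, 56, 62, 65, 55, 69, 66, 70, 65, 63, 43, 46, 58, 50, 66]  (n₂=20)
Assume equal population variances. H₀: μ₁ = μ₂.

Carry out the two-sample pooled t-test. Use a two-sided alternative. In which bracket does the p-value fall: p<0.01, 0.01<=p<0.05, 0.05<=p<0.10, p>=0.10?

p-value bracket: 0.05<=p<0.10

x̄₁=62.125, s₁=8.466, n₁=24
x̄₂=57.300, s₂=9.895, n₂=20
s_p² = [23·8.466² + 19·9.895²]/42 = 83.5435
SE = √(s_p²·(1/24+1/20)) = 2.7673
t = (62.125−57.300)/2.7673 = 1.7436
df = 42
p-value (two-sided) = 0.08855
→ bracket: 0.05<=p<0.10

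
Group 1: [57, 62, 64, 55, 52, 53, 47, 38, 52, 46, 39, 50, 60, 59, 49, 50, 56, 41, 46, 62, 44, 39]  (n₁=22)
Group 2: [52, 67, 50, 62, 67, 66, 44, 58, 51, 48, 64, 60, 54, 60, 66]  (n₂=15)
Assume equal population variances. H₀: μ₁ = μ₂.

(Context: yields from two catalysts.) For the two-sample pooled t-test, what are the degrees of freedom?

df = n₁ + n₂ − 2 = 22 + 15 − 2 = 35

degrees of freedom = 35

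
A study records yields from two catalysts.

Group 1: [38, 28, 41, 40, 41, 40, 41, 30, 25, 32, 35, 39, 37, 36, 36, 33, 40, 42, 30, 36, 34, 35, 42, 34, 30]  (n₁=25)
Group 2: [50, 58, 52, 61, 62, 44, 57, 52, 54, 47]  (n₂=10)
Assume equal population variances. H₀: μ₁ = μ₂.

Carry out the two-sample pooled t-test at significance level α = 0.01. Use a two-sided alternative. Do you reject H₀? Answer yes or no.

reject H₀: yes

x̄₁=35.800, s₁=4.726, n₁=25
x̄₂=53.700, s₂=5.870, n₂=10
s_p² = [24·4.726² + 9·5.870²]/33 = 25.6394
SE = √(s_p²·(1/25+1/10)) = 1.8946
t = (35.800−53.700)/1.8946 = -9.4479
df = 33
p-value (two-sided) = 0.00000
At α=0.01: p < α → reject H₀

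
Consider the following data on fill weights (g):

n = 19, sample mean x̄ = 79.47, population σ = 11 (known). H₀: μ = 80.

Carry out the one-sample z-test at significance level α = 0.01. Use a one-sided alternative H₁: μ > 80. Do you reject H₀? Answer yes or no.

reject H₀: no

SE = σ/√n = 11/√19 = 2.5236
z = (x̄−μ₀)/SE = (79.47−80)/2.5236 = -0.2100
p-value (one-sided, H₁ greater) = 0.58317
At α=0.01: p ≥ α → fail to reject H₀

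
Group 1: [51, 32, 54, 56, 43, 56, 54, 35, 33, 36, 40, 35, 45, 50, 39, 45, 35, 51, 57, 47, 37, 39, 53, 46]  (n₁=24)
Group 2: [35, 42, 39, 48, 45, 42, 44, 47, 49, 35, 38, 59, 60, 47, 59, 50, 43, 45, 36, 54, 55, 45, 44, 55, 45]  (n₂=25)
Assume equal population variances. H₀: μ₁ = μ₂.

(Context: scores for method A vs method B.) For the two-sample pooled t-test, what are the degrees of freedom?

df = n₁ + n₂ − 2 = 24 + 25 − 2 = 47

degrees of freedom = 47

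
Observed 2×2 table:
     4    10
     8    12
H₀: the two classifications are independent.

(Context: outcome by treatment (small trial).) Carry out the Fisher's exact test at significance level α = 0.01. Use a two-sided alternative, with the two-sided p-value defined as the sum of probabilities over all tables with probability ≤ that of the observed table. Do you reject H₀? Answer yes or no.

reject H₀: no

Margins: r₁=14, r₂=20, c₁=12, c₂=22, n=34
p_obs = C(14,4)·C(20,8)/C(34,12); sum pmf over tables with pmf ≤ p_obs
p-value (two-sided) = 0.71698
At α=0.01: p ≥ α → fail to reject H₀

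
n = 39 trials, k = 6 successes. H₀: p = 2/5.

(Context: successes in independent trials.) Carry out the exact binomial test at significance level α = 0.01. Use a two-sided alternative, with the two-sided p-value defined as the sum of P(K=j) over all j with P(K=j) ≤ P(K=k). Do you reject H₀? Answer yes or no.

reject H₀: yes

Exact binomial: n=39, k=6, p₀=2/5=0.4000
P(X=j) = C(n,j)·p₀^j·(1−p₀)^(n−j); p = Σ P(X=j) over j with P(X=j) ≤ P(X=6)
p-value (two-sided) = 0.00154
At α=0.01: p < α → reject H₀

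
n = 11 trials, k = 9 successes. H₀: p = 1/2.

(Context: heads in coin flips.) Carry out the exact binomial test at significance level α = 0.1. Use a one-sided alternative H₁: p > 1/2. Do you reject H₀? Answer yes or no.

Exact binomial: n=11, k=9, p₀=1/2=0.5000
P(X≥9) from Σ C(n,i)·p₀^i·(1−p₀)^(n−i)
p-value (one-sided, H₁ greater) = 0.03271
At α=0.1: p < α → reject H₀

reject H₀: yes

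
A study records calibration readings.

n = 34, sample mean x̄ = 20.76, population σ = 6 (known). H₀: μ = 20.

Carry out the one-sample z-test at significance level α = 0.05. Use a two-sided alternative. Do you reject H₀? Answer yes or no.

SE = σ/√n = 6/√34 = 1.0290
z = (x̄−μ₀)/SE = (20.76−20)/1.0290 = 0.7386
p-value (two-sided) = 0.46016
At α=0.05: p ≥ α → fail to reject H₀

reject H₀: no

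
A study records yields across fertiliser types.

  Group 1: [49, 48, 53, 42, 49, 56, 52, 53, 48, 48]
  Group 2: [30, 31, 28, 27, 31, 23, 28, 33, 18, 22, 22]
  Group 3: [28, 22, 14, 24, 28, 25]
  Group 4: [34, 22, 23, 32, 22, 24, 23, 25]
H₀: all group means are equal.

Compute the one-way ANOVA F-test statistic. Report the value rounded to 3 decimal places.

test statistic = 67.379

Group means [49.80, 26.64, 23.50, 25.62], grand mean 32.486
SSB = Σnᵢ(x̄ᵢ−x̄)² = 4235.222; SSW = ΣΣ(x−x̄ᵢ)² = 649.520
MSB = 4235.222/3 = 1411.7408; MSW = 649.520/31 = 20.9523
F = MSB/MSW = 67.3789
df = (3, 31)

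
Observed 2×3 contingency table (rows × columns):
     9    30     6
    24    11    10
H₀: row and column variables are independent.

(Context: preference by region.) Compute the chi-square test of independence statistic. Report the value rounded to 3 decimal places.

Row totals [45, 45], col totals [33, 41, 16], n=90
χ² = (9−16.50)²/16.50 + (30−20.50)²/20.50 + (6−8.00)²/8.00 + (24−16.50)²/16.50 + (11−20.50)²/20.50 + (10−8.00)²/8.00 = 16.6231
df = 2

test statistic = 16.623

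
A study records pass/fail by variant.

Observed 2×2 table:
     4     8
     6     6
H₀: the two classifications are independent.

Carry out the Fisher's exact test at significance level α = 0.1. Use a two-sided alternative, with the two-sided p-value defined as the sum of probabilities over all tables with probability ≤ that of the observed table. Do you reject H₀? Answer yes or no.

Margins: r₁=12, r₂=12, c₁=10, c₂=14, n=24
p_obs = C(12,4)·C(12,6)/C(24,10); sum pmf over tables with pmf ≤ p_obs
p-value (two-sided) = 0.68017
At α=0.1: p ≥ α → fail to reject H₀

reject H₀: no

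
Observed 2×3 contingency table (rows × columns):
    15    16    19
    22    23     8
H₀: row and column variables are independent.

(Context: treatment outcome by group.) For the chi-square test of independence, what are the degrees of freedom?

df = (r−1)(c−1) = (2−1)·(3−1) = 2

degrees of freedom = 2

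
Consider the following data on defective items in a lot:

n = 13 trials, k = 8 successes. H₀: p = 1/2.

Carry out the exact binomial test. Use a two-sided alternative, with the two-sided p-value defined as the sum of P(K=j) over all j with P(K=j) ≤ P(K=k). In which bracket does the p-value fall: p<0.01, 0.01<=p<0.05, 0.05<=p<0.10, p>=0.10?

p-value bracket: p>=0.10

Exact binomial: n=13, k=8, p₀=1/2=0.5000
P(X=j) = C(n,j)·p₀^j·(1−p₀)^(n−j); p = Σ P(X=j) over j with P(X=j) ≤ P(X=8)
p-value (two-sided) = 0.58105
→ bracket: p>=0.10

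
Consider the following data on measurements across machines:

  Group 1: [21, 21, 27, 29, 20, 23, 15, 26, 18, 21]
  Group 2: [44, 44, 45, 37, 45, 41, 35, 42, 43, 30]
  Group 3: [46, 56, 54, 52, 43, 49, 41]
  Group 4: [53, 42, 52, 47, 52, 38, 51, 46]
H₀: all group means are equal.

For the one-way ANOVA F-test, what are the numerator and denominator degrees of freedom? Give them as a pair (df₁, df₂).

k = 4 groups, N = 35 total
df = (k−1, N−k) = (4−1, 35−4) = (3, 31)

degrees of freedom = [3, 31]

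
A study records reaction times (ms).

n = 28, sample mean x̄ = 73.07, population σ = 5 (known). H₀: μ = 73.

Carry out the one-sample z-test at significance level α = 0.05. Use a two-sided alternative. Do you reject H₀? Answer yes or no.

reject H₀: no

SE = σ/√n = 5/√28 = 0.9449
z = (x̄−μ₀)/SE = (73.07−73)/0.9449 = 0.0741
p-value (two-sided) = 0.94095
At α=0.05: p ≥ α → fail to reject H₀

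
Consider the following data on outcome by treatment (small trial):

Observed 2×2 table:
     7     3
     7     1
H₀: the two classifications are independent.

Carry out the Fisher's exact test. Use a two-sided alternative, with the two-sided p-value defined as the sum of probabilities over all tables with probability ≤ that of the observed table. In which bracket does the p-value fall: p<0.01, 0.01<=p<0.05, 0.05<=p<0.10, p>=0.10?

p-value bracket: p>=0.10

Margins: r₁=10, r₂=8, c₁=14, c₂=4, n=18
p_obs = C(10,7)·C(8,7)/C(18,14); sum pmf over tables with pmf ≤ p_obs
p-value (two-sided) = 0.58824
→ bracket: p>=0.10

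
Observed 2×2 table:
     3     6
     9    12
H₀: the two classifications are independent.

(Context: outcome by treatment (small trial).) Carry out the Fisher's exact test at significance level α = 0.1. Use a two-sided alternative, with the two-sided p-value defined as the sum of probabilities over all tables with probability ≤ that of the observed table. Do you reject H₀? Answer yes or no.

Margins: r₁=9, r₂=21, c₁=12, c₂=18, n=30
p_obs = C(9,3)·C(21,9)/C(30,12); sum pmf over tables with pmf ≤ p_obs
p-value (two-sided) = 0.70356
At α=0.1: p ≥ α → fail to reject H₀

reject H₀: no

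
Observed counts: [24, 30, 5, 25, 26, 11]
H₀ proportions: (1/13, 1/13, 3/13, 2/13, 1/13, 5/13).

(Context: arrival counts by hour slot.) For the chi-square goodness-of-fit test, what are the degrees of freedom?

df = k − 1 = 6 − 1 = 5

degrees of freedom = 5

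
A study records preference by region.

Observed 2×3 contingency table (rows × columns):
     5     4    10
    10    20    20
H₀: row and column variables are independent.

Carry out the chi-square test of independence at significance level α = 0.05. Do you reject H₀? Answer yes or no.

reject H₀: no

Row totals [19, 50], col totals [15, 24, 30], n=69
χ² = (5−4.13)²/4.13 + (4−6.61)²/6.61 + (10−8.26)²/8.26 + (10−10.87)²/10.87 + (20−17.39)²/17.39 + (20−21.74)²/21.74 = 2.1789
df = 2
p-value (upper-tail) = 0.33639
At α=0.05: p ≥ α → fail to reject H₀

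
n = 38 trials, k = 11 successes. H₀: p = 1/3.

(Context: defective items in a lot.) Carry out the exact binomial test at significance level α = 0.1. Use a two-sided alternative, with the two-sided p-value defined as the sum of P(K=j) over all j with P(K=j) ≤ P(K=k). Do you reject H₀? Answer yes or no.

reject H₀: no

Exact binomial: n=38, k=11, p₀=1/3=0.3333
P(X=j) = C(n,j)·p₀^j·(1−p₀)^(n−j); p = Σ P(X=j) over j with P(X=j) ≤ P(X=11)
p-value (two-sided) = 0.61090
At α=0.1: p ≥ α → fail to reject H₀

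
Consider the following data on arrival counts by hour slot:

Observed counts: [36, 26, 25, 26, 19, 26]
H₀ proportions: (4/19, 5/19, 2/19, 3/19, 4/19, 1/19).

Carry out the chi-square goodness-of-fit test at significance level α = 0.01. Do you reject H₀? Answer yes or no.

n = 158; E_i = n·p_i = [33.26, 41.58, 16.63, 24.95, 33.26, 8.32]
χ² = (36−33.26)²/33.26 + (26−41.58)²/41.58 + (25−16.63)²/16.63 + (26−24.95)²/24.95 + (19−33.26)²/33.26 + (26−8.32)²/8.32 = 54.0404
df = 5
p-value (upper-tail) = 0.00000
At α=0.01: p < α → reject H₀

reject H₀: yes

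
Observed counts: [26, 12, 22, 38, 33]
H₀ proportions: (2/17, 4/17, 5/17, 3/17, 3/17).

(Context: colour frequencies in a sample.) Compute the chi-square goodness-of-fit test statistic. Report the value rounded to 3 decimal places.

test statistic = 39.666

n = 131; E_i = n·p_i = [15.41, 30.82, 38.53, 23.12, 23.12]
χ² = (26−15.41)²/15.41 + (12−30.82)²/30.82 + (22−38.53)²/38.53 + (38−23.12)²/23.12 + (33−23.12)²/23.12 = 39.6662
df = 4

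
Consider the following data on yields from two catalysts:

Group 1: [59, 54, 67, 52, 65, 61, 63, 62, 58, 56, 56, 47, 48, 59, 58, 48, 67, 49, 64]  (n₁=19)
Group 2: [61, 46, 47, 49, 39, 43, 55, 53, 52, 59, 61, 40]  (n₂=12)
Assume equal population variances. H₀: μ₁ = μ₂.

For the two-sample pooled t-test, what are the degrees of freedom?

df = n₁ + n₂ − 2 = 19 + 12 − 2 = 29

degrees of freedom = 29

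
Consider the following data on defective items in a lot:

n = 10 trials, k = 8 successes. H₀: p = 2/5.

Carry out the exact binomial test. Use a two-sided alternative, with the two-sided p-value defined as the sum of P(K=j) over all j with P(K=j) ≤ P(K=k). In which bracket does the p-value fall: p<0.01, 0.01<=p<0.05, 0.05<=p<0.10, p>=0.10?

Exact binomial: n=10, k=8, p₀=2/5=0.4000
P(X=j) = C(n,j)·p₀^j·(1−p₀)^(n−j); p = Σ P(X=j) over j with P(X=j) ≤ P(X=8)
p-value (two-sided) = 0.01834
→ bracket: 0.01<=p<0.05

p-value bracket: 0.01<=p<0.05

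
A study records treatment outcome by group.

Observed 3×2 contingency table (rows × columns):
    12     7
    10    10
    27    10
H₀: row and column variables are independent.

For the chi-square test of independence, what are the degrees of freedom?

degrees of freedom = 2

df = (r−1)(c−1) = (3−1)·(2−1) = 2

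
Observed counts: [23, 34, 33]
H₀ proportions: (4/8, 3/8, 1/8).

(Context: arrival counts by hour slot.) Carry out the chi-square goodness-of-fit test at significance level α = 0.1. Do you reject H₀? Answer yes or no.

n = 90; E_i = n·p_i = [45.00, 33.75, 11.25]
χ² = (23−45.00)²/45.00 + (34−33.75)²/33.75 + (33−11.25)²/11.25 = 52.8074
df = 2
p-value (upper-tail) = 0.00000
At α=0.1: p < α → reject H₀

reject H₀: yes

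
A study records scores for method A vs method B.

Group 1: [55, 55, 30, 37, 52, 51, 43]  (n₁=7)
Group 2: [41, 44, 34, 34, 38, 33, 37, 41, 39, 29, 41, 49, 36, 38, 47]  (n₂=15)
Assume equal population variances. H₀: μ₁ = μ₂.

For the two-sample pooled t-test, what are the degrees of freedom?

degrees of freedom = 20

df = n₁ + n₂ − 2 = 7 + 15 − 2 = 20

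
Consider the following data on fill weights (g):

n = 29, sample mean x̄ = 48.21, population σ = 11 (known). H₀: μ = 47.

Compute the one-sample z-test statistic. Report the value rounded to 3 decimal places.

test statistic = 0.592

SE = σ/√n = 11/√29 = 2.0426
z = (x̄−μ₀)/SE = (48.21−47)/2.0426 = 0.5924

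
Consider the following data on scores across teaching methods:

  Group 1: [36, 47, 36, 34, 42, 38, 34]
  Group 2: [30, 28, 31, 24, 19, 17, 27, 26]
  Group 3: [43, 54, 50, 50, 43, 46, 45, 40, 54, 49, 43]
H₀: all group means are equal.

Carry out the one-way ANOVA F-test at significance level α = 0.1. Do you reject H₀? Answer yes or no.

Group means [38.14, 25.25, 47.00], grand mean 37.923
SSB = Σnᵢ(x̄ᵢ−x̄)² = 2191.489; SSW = ΣΣ(x−x̄ᵢ)² = 534.357
MSB = 2191.489/2 = 1095.7445; MSW = 534.357/23 = 23.2329
F = MSB/MSW = 47.1634
df = (2, 23)
p-value (upper-tail) = 0.00000
At α=0.1: p < α → reject H₀

reject H₀: yes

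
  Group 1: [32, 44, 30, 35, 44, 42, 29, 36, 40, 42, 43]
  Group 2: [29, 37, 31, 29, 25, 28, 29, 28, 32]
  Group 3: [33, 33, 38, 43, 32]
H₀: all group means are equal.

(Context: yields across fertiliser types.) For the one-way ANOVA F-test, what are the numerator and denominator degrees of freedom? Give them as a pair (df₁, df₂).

k = 3 groups, N = 25 total
df = (k−1, N−k) = (3−1, 25−3) = (2, 22)

degrees of freedom = [2, 22]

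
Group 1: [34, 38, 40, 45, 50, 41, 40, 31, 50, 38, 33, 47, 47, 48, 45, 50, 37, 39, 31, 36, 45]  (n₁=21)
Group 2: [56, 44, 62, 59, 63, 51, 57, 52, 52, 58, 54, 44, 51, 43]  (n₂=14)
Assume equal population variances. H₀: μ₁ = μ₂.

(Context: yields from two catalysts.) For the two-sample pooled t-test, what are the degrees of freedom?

df = n₁ + n₂ − 2 = 21 + 14 − 2 = 33

degrees of freedom = 33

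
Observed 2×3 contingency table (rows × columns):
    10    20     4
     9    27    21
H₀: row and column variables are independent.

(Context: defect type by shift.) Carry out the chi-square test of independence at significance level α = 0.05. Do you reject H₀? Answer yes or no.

Row totals [34, 57], col totals [19, 47, 25], n=91
χ² = (10−7.10)²/7.10 + (20−17.56)²/17.56 + (4−9.34)²/9.34 + (9−11.90)²/11.90 + (27−29.44)²/29.44 + (21−15.66)²/15.66 = 7.3089
df = 2
p-value (upper-tail) = 0.02588
At α=0.05: p < α → reject H₀

reject H₀: yes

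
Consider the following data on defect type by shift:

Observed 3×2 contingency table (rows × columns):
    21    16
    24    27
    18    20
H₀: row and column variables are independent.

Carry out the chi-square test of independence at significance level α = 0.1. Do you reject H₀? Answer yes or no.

reject H₀: no

Row totals [37, 51, 38], col totals [63, 63], n=126
χ² = (21−18.50)²/18.50 + (16−18.50)²/18.50 + (24−25.50)²/25.50 + (27−25.50)²/25.50 + (18−19.00)²/19.00 + (20−19.00)²/19.00 = 0.9574
df = 2
p-value (upper-tail) = 0.61959
At α=0.1: p ≥ α → fail to reject H₀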